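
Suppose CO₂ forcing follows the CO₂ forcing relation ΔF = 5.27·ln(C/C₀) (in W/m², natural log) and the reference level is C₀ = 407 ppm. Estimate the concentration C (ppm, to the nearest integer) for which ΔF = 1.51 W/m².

Set 5.27 ln(C/407) = 1.51, so ln(C/407) = 1.51/5.27 = 0.28653.
Then C/407 = e^0.28653 = 1.33180, giving C = 407 × 1.33180 = 542.04 ppm.

C ≈ 542 ppm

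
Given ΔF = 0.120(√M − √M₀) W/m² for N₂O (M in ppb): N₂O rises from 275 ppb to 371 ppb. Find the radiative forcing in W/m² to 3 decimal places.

N₂O: 0.120 × (√371 − √275) = 0.120 × (19.2614 − 16.5831) = 0.120 × 2.6783 = 0.3214 W/m².

ΔF = 0.321 W/m²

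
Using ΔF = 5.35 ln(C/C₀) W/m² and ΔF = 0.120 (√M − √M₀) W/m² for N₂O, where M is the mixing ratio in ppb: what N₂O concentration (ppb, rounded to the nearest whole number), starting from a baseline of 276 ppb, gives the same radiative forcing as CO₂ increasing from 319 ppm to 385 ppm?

M ≈ 625 ppb

CO₂ forcing: 5.35 × ln(385/319) = 5.35 × 0.188052 = 1.00608 W/m².
Set 0.120(√M − √276) = 1.00608: √M = 1.00608/0.120 + √276 = 8.3840 + 16.6132 = 24.9972.
M = (24.9972)² = 624.86 ppb.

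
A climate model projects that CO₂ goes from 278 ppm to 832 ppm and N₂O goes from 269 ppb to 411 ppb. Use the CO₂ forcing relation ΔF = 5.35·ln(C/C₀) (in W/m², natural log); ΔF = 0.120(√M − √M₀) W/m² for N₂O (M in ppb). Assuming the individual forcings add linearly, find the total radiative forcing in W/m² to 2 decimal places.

CO₂: 5.35 × ln(832/278) = 5.35 × ln(2.99281) = 5.35 × 1.09621 = 5.8647 W/m².
N₂O: 0.120 × (√411 − √269) = 0.120 × (20.2731 − 16.4012) = 0.120 × 3.8719 = 0.4646 W/m².
Total ΔF = 5.8647 + 0.4646 = 6.3293 W/m².

ΔF = 6.33 W/m²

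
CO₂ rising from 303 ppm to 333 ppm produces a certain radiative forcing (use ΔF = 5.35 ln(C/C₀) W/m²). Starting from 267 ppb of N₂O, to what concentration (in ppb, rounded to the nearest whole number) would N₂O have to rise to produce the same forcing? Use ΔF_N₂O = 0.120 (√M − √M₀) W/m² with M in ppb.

CO₂ forcing: 5.35 × ln(333/303) = 5.35 × 0.094410 = 0.50509 W/m².
Set 0.120(√M − √267) = 0.50509: √M = 0.50509/0.120 + √267 = 4.2091 + 16.3401 = 20.5492.
M = (20.5492)² = 422.27 ppb.

M ≈ 422 ppb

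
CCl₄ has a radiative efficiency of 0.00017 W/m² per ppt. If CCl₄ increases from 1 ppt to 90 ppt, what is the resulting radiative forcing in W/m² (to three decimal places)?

CCl₄: ΔF = 0.00017 × (90 − 1) = 0.00017 × 89 = 0.0151 W/m².

ΔF = 0.015 W/m²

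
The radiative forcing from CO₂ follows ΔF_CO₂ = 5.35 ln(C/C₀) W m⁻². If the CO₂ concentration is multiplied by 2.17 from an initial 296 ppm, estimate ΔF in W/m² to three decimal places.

ΔF = 5.35 × ln(2.17) = 5.35 × 0.77473 = 4.1448 W/m².

ΔF = 4.145 W/m²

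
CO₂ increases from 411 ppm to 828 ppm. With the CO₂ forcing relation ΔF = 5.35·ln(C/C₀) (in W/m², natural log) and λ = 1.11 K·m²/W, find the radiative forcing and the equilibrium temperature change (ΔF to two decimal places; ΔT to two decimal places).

ΔF = 3.75 W/m²; ΔT = 4.16 K

CO₂: 5.35 × ln(828/411) = 5.35 × ln(2.01460) = 5.35 × 0.70042 = 3.7472 W/m².
ΔT = λ ΔF = 1.11 × 3.75 = 4.1625 K.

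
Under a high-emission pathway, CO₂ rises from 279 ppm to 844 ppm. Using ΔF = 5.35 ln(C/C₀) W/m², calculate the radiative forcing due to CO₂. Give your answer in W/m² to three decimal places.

CO₂: 5.35 × ln(844/279) = 5.35 × ln(3.02509) = 5.35 × 1.10694 = 5.9221 W/m².

ΔF = 5.922 W/m²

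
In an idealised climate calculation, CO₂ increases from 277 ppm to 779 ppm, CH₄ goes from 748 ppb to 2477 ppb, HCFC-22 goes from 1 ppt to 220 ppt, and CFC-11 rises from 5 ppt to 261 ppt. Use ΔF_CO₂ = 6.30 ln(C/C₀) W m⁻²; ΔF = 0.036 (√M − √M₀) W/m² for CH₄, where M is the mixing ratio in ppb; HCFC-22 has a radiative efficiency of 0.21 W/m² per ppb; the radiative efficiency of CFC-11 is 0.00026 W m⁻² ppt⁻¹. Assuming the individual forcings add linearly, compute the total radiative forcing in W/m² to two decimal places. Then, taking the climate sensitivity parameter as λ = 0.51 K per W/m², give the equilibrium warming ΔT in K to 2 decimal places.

CO₂: 6.30 × ln(779/277) = 6.30 × ln(2.81227) = 6.30 × 1.03399 = 6.5141 W/m².
CH₄: 0.036 × (√2477 − √748) = 0.036 × (49.7695 − 27.3496) = 0.036 × 22.4199 = 0.8071 W/m².
HCFC-22: Δ = 220 − 1 = 219 ppt = 0.219 ppb; ΔF = 0.21 × 0.219 = 0.0460 W/m².
CFC-11: ΔF = 0.00026 × (261 − 5) = 0.00026 × 256 = 0.0666 W/m².
Total ΔF = 6.5141 + 0.8071 + 0.0460 + 0.0666 = 7.4338 W/m².
ΔT = λ ΔF = 0.51 × 7.43 = 3.7893 K.

ΔF = 7.43 W/m²; ΔT = 3.79 K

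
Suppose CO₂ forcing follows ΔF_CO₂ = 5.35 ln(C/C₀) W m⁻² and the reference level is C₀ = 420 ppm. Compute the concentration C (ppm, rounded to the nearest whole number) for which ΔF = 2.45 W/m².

Set 5.35 ln(C/420) = 2.45, so ln(C/420) = 2.45/5.35 = 0.45794.
Then C/420 = e^0.45794 = 1.58081, giving C = 420 × 1.58081 = 663.94 ppm.

C ≈ 664 ppm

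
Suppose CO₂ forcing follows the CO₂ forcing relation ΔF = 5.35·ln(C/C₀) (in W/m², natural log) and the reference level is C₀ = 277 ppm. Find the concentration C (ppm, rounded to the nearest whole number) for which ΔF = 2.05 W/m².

Set 5.35 ln(C/277) = 2.05, so ln(C/277) = 2.05/5.35 = 0.38318.
Then C/277 = e^0.38318 = 1.46694, giving C = 277 × 1.46694 = 406.34 ppm.

C ≈ 406 ppm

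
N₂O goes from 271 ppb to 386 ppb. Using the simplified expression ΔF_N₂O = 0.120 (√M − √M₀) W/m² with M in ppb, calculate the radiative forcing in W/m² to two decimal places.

N₂O: 0.120 × (√386 − √271) = 0.120 × (19.6469 − 16.4621) = 0.120 × 3.1848 = 0.3822 W/m².

ΔF = 0.38 W/m²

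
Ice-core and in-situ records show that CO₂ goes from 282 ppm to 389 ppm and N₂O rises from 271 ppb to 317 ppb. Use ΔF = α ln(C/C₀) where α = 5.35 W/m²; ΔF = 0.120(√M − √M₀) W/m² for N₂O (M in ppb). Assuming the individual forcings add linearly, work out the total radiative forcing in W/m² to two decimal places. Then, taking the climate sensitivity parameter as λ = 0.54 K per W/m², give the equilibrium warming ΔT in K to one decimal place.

ΔF = 1.88 W/m²; ΔT = 1.0 K

CO₂: 5.35 × ln(389/282) = 5.35 × ln(1.37943) = 5.35 × 0.32167 = 1.7209 W/m².
N₂O: 0.120 × (√317 − √271) = 0.120 × (17.8045 − 16.4621) = 0.120 × 1.3424 = 0.1611 W/m².
Total ΔF = 1.7209 + 0.1611 = 1.8820 W/m².
ΔT = λ ΔF = 0.54 × 1.88 = 1.0152 K.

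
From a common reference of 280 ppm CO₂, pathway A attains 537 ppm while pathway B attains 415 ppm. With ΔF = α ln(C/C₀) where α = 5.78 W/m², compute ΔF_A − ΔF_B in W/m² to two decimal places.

ΔF_A − ΔF_B = 1.49 W/m²

ΔF_A = 5.78 ln(537/280) = 5.78 × 0.65121 = 3.7640 W/m².
ΔF_B = 5.78 ln(415/280) = 5.78 × 0.39349 = 2.2744 W/m².
Difference: 3.7640 − 2.2744 = 1.4896 W/m².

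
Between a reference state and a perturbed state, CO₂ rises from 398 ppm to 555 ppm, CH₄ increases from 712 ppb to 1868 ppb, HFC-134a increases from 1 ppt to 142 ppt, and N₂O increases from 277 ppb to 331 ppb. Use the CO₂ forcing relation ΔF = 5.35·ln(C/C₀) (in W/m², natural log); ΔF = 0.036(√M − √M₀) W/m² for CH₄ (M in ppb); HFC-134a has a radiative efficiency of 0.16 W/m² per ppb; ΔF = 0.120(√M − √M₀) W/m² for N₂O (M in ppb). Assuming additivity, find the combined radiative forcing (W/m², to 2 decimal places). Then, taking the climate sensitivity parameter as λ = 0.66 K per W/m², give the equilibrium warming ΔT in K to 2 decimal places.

CO₂: 5.35 × ln(555/398) = 5.35 × ln(1.39447) = 5.35 × 0.33251 = 1.7789 W/m².
CH₄: 0.036 × (√1868 − √712) = 0.036 × (43.2204 − 26.6833) = 0.036 × 16.5371 = 0.5953 W/m².
HFC-134a: Δ = 142 − 1 = 141 ppt = 0.141 ppb; ΔF = 0.16 × 0.141 = 0.0226 W/m².
N₂O: 0.120 × (√331 − √277) = 0.120 × (18.1934 − 16.6433) = 0.120 × 1.5501 = 0.1860 W/m².
Total ΔF = 1.7789 + 0.5953 + 0.0226 + 0.1860 = 2.5828 W/m².
ΔT = λ ΔF = 0.66 × 2.58 = 1.7028 K.

ΔF = 2.58 W/m²; ΔT = 1.70 K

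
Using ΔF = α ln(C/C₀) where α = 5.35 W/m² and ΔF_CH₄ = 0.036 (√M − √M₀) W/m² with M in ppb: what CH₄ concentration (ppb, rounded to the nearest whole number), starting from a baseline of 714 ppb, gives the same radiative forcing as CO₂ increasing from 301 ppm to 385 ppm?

M ≈ 4007 ppb

CO₂ forcing: 5.35 × ln(385/301) = 5.35 × 0.246133 = 1.31681 W/m².
Set 0.036(√M − √714) = 1.31681: √M = 1.31681/0.036 + √714 = 36.5781 + 26.7208 = 63.2989.
M = (63.2989)² = 4006.75 ppb.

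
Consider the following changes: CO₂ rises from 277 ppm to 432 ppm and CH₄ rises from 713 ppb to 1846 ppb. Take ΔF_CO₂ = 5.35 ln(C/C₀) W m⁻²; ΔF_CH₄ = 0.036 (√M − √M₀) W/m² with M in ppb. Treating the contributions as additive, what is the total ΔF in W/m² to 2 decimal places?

ΔF = 2.96 W/m²

CO₂: 5.35 × ln(432/277) = 5.35 × ln(1.55957) = 5.35 × 0.44441 = 2.3776 W/m².
CH₄: 0.036 × (√1846 − √713) = 0.036 × (42.9651 − 26.7021) = 0.036 × 16.2630 = 0.5855 W/m².
Total ΔF = 2.3776 + 0.5855 = 2.9631 W/m².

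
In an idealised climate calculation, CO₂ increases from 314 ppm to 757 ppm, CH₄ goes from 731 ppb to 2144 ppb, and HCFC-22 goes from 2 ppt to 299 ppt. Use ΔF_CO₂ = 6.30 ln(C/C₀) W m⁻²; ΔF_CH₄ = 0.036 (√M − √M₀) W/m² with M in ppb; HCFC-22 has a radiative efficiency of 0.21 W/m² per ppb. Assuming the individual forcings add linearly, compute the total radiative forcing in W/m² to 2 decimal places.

CO₂: 6.30 × ln(757/314) = 6.30 × ln(2.41083) = 6.30 × 0.87997 = 5.5438 W/m².
CH₄: 0.036 × (√2144 − √731) = 0.036 × (46.3033 − 27.0370) = 0.036 × 19.2663 = 0.6936 W/m².
HCFC-22: Δ = 299 − 2 = 297 ppt = 0.297 ppb; ΔF = 0.21 × 0.297 = 0.0624 W/m².
Total ΔF = 5.5438 + 0.6936 + 0.0624 = 6.2998 W/m².

ΔF = 6.30 W/m²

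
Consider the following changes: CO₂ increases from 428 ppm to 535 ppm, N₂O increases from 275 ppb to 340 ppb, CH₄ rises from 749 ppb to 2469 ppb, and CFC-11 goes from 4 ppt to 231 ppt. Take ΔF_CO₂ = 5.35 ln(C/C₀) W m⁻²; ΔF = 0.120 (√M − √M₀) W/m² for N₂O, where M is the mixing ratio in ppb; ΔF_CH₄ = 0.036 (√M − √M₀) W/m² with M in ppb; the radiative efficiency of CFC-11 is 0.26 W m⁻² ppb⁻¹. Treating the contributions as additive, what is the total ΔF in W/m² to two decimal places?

ΔF = 2.28 W/m²

CO₂: 5.35 × ln(535/428) = 5.35 × ln(1.25000) = 5.35 × 0.22314 = 1.1938 W/m².
N₂O: 0.120 × (√340 − √275) = 0.120 × (18.4391 − 16.5831) = 0.120 × 1.8560 = 0.2227 W/m².
CH₄: 0.036 × (√2469 − √749) = 0.036 × (49.6890 − 27.3679) = 0.036 × 22.3211 = 0.8036 W/m².
CFC-11: Δ = 231 − 4 = 227 ppt = 0.227 ppb; ΔF = 0.26 × 0.227 = 0.0590 W/m².
Total ΔF = 1.1938 + 0.2227 + 0.8036 + 0.0590 = 2.2791 W/m².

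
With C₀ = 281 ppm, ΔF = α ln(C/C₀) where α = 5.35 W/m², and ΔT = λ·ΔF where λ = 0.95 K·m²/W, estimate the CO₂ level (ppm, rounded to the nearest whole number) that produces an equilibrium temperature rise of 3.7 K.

Required forcing: ΔF = ΔT/λ = 3.7/0.95 = 3.8947 W/m².
Then ln(C/281) = ΔF/5.35 = 3.8947/5.35 = 0.72798.
So C = 281 × e^0.72798 = 281 × 2.07089 = 581.92 ppm.

C ≈ 582 ppm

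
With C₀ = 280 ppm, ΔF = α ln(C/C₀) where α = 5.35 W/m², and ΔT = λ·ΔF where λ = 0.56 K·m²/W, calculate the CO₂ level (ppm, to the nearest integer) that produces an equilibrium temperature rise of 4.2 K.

C ≈ 1138 ppm

Required forcing: ΔF = ΔT/λ = 4.2/0.56 = 7.5000 W/m².
Then ln(C/280) = ΔF/5.35 = 7.5000/5.35 = 1.40187.
So C = 280 × e^1.40187 = 280 × 4.06279 = 1137.58 ppm.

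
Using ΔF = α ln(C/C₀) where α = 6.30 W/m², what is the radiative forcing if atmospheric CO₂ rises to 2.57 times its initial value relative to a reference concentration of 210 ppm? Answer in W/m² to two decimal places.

ΔF = 6.30 × ln(2.57) = 6.30 × 0.94391 = 5.9466 W/m².

ΔF = 5.95 W/m²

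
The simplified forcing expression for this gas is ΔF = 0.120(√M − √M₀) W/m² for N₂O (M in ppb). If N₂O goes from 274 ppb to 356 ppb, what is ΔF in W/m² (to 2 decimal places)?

ΔF = 0.28 W/m²

N₂O: 0.120 × (√356 − √274) = 0.120 × (18.8680 − 16.5529) = 0.120 × 2.3151 = 0.2778 W/m².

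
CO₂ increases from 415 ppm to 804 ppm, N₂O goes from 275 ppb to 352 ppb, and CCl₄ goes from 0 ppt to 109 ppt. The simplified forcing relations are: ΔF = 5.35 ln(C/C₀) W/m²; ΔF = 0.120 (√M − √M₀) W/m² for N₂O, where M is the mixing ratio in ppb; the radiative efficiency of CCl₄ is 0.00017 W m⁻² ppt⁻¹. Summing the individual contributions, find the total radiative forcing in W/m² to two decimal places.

CO₂: 5.35 × ln(804/415) = 5.35 × ln(1.93735) = 5.35 × 0.66132 = 3.5381 W/m².
N₂O: 0.120 × (√352 − √275) = 0.120 × (18.7617 − 16.5831) = 0.120 × 2.1786 = 0.2614 W/m².
CCl₄: ΔF = 0.00017 × (109 − 0) = 0.00017 × 109 = 0.0185 W/m².
Total ΔF = 3.5381 + 0.2614 + 0.0185 = 3.8180 W/m².

ΔF = 3.82 W/m²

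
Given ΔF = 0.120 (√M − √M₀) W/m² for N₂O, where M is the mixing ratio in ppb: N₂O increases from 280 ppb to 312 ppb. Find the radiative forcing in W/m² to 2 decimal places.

ΔF = 0.11 W/m²

N₂O: 0.120 × (√312 − √280) = 0.120 × (17.6635 − 16.7332) = 0.120 × 0.9303 = 0.1116 W/m².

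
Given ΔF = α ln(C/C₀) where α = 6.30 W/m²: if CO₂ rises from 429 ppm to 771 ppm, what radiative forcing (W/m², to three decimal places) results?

ΔF = 3.693 W/m²

CO₂ absorption bands are partially saturated, so forcing scales with the logarithm of the concentration ratio.
CO₂: 6.30 × ln(771/429) = 6.30 × ln(1.79720) = 6.30 × 0.58623 = 3.6932 W/m².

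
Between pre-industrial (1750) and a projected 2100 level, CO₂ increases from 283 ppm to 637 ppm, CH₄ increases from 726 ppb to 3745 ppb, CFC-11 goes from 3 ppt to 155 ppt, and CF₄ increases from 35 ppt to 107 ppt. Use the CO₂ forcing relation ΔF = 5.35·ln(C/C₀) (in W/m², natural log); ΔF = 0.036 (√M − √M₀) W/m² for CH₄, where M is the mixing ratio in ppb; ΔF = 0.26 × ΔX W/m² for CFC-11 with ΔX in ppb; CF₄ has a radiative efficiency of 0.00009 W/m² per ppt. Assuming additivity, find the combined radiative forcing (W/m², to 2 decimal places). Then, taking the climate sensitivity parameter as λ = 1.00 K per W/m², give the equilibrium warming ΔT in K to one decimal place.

CO₂: 5.35 × ln(637/283) = 5.35 × ln(2.25088) = 5.35 × 0.81132 = 4.3406 W/m².
CH₄: 0.036 × (√3745 − √726) = 0.036 × (61.1964 − 26.9444) = 0.036 × 34.2520 = 1.2331 W/m².
CFC-11: Δ = 155 − 3 = 152 ppt = 0.152 ppb; ΔF = 0.26 × 0.152 = 0.0395 W/m².
CF₄: ΔF = 0.00009 × (107 − 35) = 0.00009 × 72 = 0.0065 W/m².
Total ΔF = 4.3406 + 1.2331 + 0.0395 + 0.0065 = 5.6197 W/m².
ΔT = λ ΔF = 1.00 × 5.62 = 5.6200 K.

ΔF = 5.62 W/m²; ΔT = 5.6 K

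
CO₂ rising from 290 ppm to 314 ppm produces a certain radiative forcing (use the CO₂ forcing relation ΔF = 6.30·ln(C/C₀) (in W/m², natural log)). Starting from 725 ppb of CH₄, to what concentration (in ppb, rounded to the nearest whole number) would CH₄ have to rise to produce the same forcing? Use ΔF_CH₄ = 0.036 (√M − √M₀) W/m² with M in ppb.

CO₂ forcing: 6.30 × ln(314/290) = 6.30 × 0.079512 = 0.50093 W/m².
Set 0.036(√M − √725) = 0.50093: √M = 0.50093/0.036 + √725 = 13.9147 + 26.9258 = 40.8405.
M = (40.8405)² = 1667.95 ppb.

M ≈ 1668 ppb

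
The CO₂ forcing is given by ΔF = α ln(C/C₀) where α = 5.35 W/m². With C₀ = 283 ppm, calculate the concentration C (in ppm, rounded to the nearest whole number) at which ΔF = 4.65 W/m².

C ≈ 675 ppm

Set 5.35 ln(C/283) = 4.65, so ln(C/283) = 4.65/5.35 = 0.86916.
Then C/283 = e^0.86916 = 2.38491, giving C = 283 × 2.38491 = 674.93 ppm.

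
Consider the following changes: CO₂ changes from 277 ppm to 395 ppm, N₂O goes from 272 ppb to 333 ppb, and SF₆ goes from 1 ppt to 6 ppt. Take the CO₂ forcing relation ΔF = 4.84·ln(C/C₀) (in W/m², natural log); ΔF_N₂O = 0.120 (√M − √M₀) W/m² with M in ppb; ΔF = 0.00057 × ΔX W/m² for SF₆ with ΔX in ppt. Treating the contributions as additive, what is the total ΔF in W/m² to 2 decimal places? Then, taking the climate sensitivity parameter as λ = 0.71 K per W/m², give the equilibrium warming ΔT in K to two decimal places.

ΔF = 1.93 W/m²; ΔT = 1.37 K

CO₂: 4.84 × ln(395/277) = 4.84 × ln(1.42599) = 4.84 × 0.35487 = 1.7176 W/m².
N₂O: 0.120 × (√333 − √272) = 0.120 × (18.2483 − 16.4924) = 0.120 × 1.7559 = 0.2107 W/m².
SF₆: ΔF = 0.00057 × (6 − 1) = 0.00057 × 5 = 0.0029 W/m².
Total ΔF = 1.7176 + 0.2107 + 0.0029 = 1.9312 W/m².
ΔT = λ ΔF = 0.71 × 1.93 = 1.3703 K.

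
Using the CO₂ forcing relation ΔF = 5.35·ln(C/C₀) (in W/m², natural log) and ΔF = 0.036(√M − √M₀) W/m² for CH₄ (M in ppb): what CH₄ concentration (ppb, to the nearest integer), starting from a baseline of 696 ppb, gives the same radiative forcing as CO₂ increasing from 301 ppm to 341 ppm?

M ≈ 2018 ppb

CO₂ forcing: 5.35 × ln(341/301) = 5.35 × 0.124772 = 0.66753 W/m².
Set 0.036(√M − √696) = 0.66753: √M = 0.66753/0.036 + √696 = 18.5425 + 26.3818 = 44.9243.
M = (44.9243)² = 2018.19 ppb.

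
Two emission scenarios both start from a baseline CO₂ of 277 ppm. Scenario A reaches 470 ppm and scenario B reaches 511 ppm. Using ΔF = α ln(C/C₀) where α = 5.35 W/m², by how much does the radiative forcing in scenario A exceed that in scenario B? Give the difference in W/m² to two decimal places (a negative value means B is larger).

ΔF_A = 5.35 ln(470/277) = 5.35 × 0.52872 = 2.8287 W/m².
ΔF_B = 5.35 ln(511/277) = 5.35 × 0.61235 = 3.2761 W/m².
Difference: 2.8287 − 3.2761 = -0.4474 W/m².

ΔF_A − ΔF_B = -0.45 W/m²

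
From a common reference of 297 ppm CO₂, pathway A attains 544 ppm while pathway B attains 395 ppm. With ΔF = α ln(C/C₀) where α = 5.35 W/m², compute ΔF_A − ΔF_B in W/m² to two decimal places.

ΔF_A − ΔF_B = 1.71 W/m²

ΔF_A = 5.35 ln(544/297) = 5.35 × 0.60522 = 3.2379 W/m².
ΔF_B = 5.35 ln(395/297) = 5.35 × 0.28515 = 1.5256 W/m².
Difference: 3.2379 − 1.5256 = 1.7123 W/m².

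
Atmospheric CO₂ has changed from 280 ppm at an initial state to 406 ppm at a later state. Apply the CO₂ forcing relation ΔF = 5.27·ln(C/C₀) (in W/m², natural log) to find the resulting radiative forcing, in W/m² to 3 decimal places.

CO₂: 5.27 × ln(406/280) = 5.27 × ln(1.45000) = 5.27 × 0.37156 = 1.9581 W/m².

ΔF = 1.958 W/m²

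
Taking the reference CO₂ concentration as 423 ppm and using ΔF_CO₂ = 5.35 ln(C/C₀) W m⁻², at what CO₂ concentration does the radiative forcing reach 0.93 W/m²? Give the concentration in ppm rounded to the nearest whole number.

Set 5.35 ln(C/423) = 0.93, so ln(C/423) = 0.93/5.35 = 0.17383.
Then C/423 = e^0.17383 = 1.18985, giving C = 423 × 1.18985 = 503.31 ppm.

C ≈ 503 ppm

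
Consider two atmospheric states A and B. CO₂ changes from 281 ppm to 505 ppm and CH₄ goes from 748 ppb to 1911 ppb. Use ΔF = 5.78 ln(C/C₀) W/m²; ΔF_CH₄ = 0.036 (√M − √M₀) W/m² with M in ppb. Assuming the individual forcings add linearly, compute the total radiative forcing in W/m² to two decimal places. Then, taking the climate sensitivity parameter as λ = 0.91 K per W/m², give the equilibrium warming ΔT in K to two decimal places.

ΔF = 3.98 W/m²; ΔT = 3.62 K

CO₂: 5.78 × ln(505/281) = 5.78 × ln(1.79715) = 5.78 × 0.58620 = 3.3882 W/m².
CH₄: 0.036 × (√1911 − √748) = 0.036 × (43.7150 − 27.3496) = 0.036 × 16.3654 = 0.5892 W/m².
Total ΔF = 3.3882 + 0.5892 = 3.9774 W/m².
ΔT = λ ΔF = 0.91 × 3.98 = 3.6218 K.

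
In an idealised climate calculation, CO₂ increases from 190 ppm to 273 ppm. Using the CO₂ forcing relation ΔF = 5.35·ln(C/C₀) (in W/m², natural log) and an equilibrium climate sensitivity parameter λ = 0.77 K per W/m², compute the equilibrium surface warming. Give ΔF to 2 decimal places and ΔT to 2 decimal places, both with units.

CO₂: 5.35 × ln(273/190) = 5.35 × ln(1.43684) = 5.35 × 0.36245 = 1.9391 W/m².
ΔT = λ ΔF = 0.77 × 1.94 = 1.4938 K.

ΔF = 1.94 W/m²; ΔT = 1.49 K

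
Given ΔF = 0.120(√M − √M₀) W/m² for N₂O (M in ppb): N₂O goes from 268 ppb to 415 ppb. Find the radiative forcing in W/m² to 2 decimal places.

N₂O: 0.120 × (√415 − √268) = 0.120 × (20.3715 − 16.3707) = 0.120 × 4.0008 = 0.4801 W/m².

ΔF = 0.48 W/m²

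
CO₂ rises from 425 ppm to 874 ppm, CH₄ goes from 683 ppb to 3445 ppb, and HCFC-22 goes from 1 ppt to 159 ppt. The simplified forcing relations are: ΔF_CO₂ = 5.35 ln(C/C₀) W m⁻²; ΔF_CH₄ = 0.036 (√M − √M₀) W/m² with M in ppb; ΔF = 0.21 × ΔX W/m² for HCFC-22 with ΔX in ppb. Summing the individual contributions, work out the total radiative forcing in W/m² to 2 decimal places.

ΔF = 5.06 W/m²

CO₂: 5.35 × ln(874/425) = 5.35 × ln(2.05647) = 5.35 × 0.72099 = 3.8573 W/m².
CH₄: 0.036 × (√3445 − √683) = 0.036 × (58.6941 − 26.1343) = 0.036 × 32.5598 = 1.1722 W/m².
HCFC-22: Δ = 159 − 1 = 158 ppt = 0.158 ppb; ΔF = 0.21 × 0.158 = 0.0332 W/m².
Total ΔF = 3.8573 + 1.1722 + 0.0332 = 5.0627 W/m².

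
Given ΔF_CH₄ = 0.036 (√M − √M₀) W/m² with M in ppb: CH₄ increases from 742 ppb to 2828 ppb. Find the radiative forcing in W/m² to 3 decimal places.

ΔF = 0.934 W/m²

CH₄: 0.036 × (√2828 − √742) = 0.036 × (53.1789 − 27.2397) = 0.036 × 25.9392 = 0.9338 W/m².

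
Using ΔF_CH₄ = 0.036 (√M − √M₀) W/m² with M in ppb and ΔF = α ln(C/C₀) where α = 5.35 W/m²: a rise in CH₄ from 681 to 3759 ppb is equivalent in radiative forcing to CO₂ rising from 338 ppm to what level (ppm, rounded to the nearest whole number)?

CH₄ forcing: 0.036 × (√3759 − √681) = 0.036 × (61.3107 − 26.0960) = 0.036 × 35.2147 = 1.26773 W/m².
Set 5.35 ln(C/338) = 1.26773: ln(C/338) = 1.26773/5.35 = 0.23696, so C = 338 × e^0.23696 = 338 × 1.26739 = 428.38 ppm.

C ≈ 428 ppm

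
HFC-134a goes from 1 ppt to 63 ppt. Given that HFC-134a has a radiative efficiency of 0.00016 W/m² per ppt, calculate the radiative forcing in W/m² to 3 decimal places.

HFC-134a: ΔF = 0.00016 × (63 − 1) = 0.00016 × 62 = 0.0099 W/m².

ΔF = 0.010 W/m²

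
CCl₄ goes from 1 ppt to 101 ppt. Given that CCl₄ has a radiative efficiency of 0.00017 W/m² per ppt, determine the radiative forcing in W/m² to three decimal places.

CCl₄: ΔF = 0.00017 × (101 − 1) = 0.00017 × 100 = 0.0170 W/m².

ΔF = 0.017 W/m²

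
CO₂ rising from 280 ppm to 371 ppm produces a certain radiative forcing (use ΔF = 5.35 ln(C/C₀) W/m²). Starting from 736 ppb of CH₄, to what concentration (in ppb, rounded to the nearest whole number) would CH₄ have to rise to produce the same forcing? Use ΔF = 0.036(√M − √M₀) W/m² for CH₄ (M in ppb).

M ≈ 4754 ppb

CO₂ forcing: 5.35 × ln(371/280) = 5.35 × 0.281412 = 1.50555 W/m².
Set 0.036(√M − √736) = 1.50555: √M = 1.50555/0.036 + √736 = 41.8208 + 27.1293 = 68.9501.
M = (68.9501)² = 4754.12 ppb.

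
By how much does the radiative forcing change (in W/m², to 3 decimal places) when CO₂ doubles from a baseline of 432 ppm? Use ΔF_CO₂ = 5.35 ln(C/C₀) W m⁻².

ΔF = 3.708 W/m²

ΔF = 5.35 × ln(2) = 5.35 × 0.69315 = 3.7084 W/m².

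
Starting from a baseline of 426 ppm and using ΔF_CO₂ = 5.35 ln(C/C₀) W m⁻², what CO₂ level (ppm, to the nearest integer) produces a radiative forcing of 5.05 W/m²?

C ≈ 1095 ppm

Set 5.35 ln(C/426) = 5.05, so ln(C/426) = 5.05/5.35 = 0.94393.
Then C/426 = e^0.94393 = 2.57006, giving C = 426 × 2.57006 = 1094.85 ppm.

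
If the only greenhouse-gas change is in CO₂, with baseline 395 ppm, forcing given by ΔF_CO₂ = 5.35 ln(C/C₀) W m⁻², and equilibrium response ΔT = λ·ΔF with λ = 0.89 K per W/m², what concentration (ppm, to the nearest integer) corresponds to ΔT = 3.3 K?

Required forcing: ΔF = ΔT/λ = 3.3/0.89 = 3.7079 W/m².
Then ln(C/395) = ΔF/5.35 = 3.7079/5.35 = 0.69307.
So C = 395 × e^0.69307 = 395 × 1.99985 = 789.94 ppm.

C ≈ 790 ppm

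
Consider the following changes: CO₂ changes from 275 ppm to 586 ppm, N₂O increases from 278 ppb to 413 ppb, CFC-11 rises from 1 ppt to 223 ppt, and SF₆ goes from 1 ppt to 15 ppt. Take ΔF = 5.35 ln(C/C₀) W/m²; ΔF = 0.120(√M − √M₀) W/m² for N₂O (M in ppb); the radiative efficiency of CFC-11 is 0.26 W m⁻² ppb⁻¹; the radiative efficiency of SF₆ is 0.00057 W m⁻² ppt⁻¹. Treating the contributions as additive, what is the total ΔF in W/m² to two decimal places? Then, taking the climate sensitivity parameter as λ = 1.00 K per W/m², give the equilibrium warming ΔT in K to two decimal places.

CO₂: 5.35 × ln(586/275) = 5.35 × ln(2.13091) = 5.35 × 0.75655 = 4.0475 W/m².
N₂O: 0.120 × (√413 − √278) = 0.120 × (20.3224 − 16.6733) = 0.120 × 3.6491 = 0.4379 W/m².
CFC-11: Δ = 223 − 1 = 222 ppt = 0.222 ppb; ΔF = 0.26 × 0.222 = 0.0577 W/m².
SF₆: ΔF = 0.00057 × (15 − 1) = 0.00057 × 14 = 0.0080 W/m².
Total ΔF = 4.0475 + 0.4379 + 0.0577 + 0.0080 = 4.5511 W/m².
ΔT = λ ΔF = 1.00 × 4.55 = 4.5500 K.

ΔF = 4.55 W/m²; ΔT = 4.55 K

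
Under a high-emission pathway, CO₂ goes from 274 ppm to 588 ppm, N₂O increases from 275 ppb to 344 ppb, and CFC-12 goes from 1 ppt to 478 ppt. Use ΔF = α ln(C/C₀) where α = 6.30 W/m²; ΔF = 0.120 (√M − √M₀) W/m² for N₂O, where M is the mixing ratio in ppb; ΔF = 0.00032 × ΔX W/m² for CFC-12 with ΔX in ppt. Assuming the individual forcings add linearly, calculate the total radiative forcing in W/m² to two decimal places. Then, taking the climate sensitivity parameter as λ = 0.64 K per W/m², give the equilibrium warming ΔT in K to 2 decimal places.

CO₂: 6.30 × ln(588/274) = 6.30 × ln(2.14599) = 6.30 × 0.76360 = 4.8107 W/m².
N₂O: 0.120 × (√344 − √275) = 0.120 × (18.5472 − 16.5831) = 0.120 × 1.9641 = 0.2357 W/m².
CFC-12: ΔF = 0.00032 × (478 − 1) = 0.00032 × 477 = 0.1526 W/m².
Total ΔF = 4.8107 + 0.2357 + 0.1526 = 5.1990 W/m².
ΔT = λ ΔF = 0.64 × 5.20 = 3.3280 K.

ΔF = 5.20 W/m²; ΔT = 3.33 K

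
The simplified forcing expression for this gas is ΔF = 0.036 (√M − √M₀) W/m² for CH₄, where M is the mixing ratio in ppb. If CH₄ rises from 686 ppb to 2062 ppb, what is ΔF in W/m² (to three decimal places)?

ΔF = 0.692 W/m²

CH₄: 0.036 × (√2062 − √686) = 0.036 × (45.4093 − 26.1916) = 0.036 × 19.2177 = 0.6918 W/m².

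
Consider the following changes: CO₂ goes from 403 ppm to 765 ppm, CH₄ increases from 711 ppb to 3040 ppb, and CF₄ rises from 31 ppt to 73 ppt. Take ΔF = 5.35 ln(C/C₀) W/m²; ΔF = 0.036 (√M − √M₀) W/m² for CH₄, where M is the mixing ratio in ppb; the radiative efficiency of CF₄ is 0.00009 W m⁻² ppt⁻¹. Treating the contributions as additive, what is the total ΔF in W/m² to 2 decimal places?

ΔF = 4.46 W/m²

CO₂: 5.35 × ln(765/403) = 5.35 × ln(1.89826) = 5.35 × 0.64094 = 3.4290 W/m².
CH₄: 0.036 × (√3040 − √711) = 0.036 × (55.1362 − 26.6646) = 0.036 × 28.4716 = 1.0250 W/m².
CF₄: ΔF = 0.00009 × (73 − 31) = 0.00009 × 42 = 0.0038 W/m².
Total ΔF = 3.4290 + 1.0250 + 0.0038 = 4.4578 W/m².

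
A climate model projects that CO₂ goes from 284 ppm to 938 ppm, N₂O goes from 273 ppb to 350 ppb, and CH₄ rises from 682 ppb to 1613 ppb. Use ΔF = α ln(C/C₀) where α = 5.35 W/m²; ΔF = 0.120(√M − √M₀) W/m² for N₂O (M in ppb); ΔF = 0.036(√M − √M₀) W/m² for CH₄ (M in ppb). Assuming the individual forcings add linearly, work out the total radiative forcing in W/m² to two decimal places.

ΔF = 7.16 W/m²

CO₂: 5.35 × ln(938/284) = 5.35 × ln(3.30282) = 5.35 × 1.19478 = 6.3921 W/m².
N₂O: 0.120 × (√350 − √273) = 0.120 × (18.7083 − 16.5227) = 0.120 × 2.1856 = 0.2623 W/m².
CH₄: 0.036 × (√1613 − √682) = 0.036 × (40.1622 − 26.1151) = 0.036 × 14.0471 = 0.5057 W/m².
Total ΔF = 6.3921 + 0.2623 + 0.5057 = 7.1601 W/m².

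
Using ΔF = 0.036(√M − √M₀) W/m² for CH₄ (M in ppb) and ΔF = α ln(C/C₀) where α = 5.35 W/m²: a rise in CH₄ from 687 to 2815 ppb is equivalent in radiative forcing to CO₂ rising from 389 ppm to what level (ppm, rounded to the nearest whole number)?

CH₄ forcing: 0.036 × (√2815 − √687) = 0.036 × (53.0566 − 26.2107) = 0.036 × 26.8459 = 0.96645 W/m².
Set 5.35 ln(C/389) = 0.96645: ln(C/389) = 0.96645/5.35 = 0.18064, so C = 389 × e^0.18064 = 389 × 1.19798 = 466.01 ppm.

C ≈ 466 ppm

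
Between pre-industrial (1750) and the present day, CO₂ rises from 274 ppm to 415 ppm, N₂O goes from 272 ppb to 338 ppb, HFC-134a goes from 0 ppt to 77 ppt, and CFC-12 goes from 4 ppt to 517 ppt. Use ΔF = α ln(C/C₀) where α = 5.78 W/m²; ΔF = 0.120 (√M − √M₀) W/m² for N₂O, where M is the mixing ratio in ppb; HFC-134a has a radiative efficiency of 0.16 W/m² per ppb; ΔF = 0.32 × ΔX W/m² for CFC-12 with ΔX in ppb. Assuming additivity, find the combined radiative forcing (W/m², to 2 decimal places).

CO₂: 5.78 × ln(415/274) = 5.78 × ln(1.51460) = 5.78 × 0.41515 = 2.3996 W/m².
N₂O: 0.120 × (√338 − √272) = 0.120 × (18.3848 − 16.4924) = 0.120 × 1.8924 = 0.2271 W/m².
HFC-134a: Δ = 77 − 0 = 77 ppt = 0.077 ppb; ΔF = 0.16 × 0.077 = 0.0123 W/m².
CFC-12: Δ = 517 − 4 = 513 ppt = 0.513 ppb; ΔF = 0.32 × 0.513 = 0.1642 W/m².
Total ΔF = 2.3996 + 0.2271 + 0.0123 + 0.1642 = 2.8032 W/m².

ΔF = 2.80 W/m²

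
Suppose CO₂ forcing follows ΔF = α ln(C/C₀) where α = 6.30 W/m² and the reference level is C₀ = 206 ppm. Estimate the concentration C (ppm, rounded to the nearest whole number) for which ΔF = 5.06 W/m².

Set 6.30 ln(C/206) = 5.06, so ln(C/206) = 5.06/6.30 = 0.80317.
Then C/206 = e^0.80317 = 2.23261, giving C = 206 × 2.23261 = 459.92 ppm.

C ≈ 460 ppm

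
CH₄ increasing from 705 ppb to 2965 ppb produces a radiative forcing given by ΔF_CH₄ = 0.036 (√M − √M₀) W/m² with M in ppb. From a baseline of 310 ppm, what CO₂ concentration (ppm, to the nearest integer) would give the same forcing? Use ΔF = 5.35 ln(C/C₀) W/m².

C ≈ 374 ppm

CH₄ forcing: 0.036 × (√2965 − √705) = 0.036 × (54.4518 − 26.5518) = 0.036 × 27.9000 = 1.00440 W/m².
Set 5.35 ln(C/310) = 1.00440: ln(C/310) = 1.00440/5.35 = 0.18774, so C = 310 × e^0.18774 = 310 × 1.20652 = 374.02 ppm.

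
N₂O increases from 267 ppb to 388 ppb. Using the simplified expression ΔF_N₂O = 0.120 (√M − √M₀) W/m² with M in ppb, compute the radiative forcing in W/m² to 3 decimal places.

ΔF = 0.403 W/m²

N₂O: 0.120 × (√388 − √267) = 0.120 × (19.6977 − 16.3401) = 0.120 × 3.3576 = 0.4029 W/m².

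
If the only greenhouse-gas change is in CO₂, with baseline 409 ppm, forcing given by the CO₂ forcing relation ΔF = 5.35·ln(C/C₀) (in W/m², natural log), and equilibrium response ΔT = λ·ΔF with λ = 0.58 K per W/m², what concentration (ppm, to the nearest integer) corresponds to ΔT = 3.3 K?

Required forcing: ΔF = ΔT/λ = 3.3/0.58 = 5.6897 W/m².
Then ln(C/409) = ΔF/5.35 = 5.6897/5.35 = 1.06350.
So C = 409 × e^1.06350 = 409 × 2.89649 = 1184.66 ppm.

C ≈ 1185 ppm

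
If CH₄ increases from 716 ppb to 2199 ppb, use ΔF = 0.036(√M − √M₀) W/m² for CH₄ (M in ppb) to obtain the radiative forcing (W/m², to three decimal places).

CH₄: 0.036 × (√2199 − √716) = 0.036 × (46.8935 − 26.7582) = 0.036 × 20.1353 = 0.7249 W/m².

ΔF = 0.725 W/m²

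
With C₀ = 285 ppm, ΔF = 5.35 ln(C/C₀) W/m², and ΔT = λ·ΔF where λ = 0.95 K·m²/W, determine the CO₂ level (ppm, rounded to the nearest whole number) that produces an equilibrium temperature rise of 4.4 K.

Required forcing: ΔF = ΔT/λ = 4.4/0.95 = 4.6316 W/m².
Then ln(C/285) = ΔF/5.35 = 4.6316/5.35 = 0.86572.
So C = 285 × e^0.86572 = 285 × 2.37672 = 677.37 ppm.

C ≈ 677 ppm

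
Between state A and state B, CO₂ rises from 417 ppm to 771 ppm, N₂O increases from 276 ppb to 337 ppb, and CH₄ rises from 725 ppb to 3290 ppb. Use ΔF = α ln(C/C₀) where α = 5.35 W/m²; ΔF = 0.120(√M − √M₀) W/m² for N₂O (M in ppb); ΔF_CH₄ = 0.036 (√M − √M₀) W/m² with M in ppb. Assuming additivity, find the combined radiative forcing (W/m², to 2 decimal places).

CO₂: 5.35 × ln(771/417) = 5.35 × ln(1.84892) = 5.35 × 0.61460 = 3.2881 W/m².
N₂O: 0.120 × (√337 − √276) = 0.120 × (18.3576 − 16.6132) = 0.120 × 1.7444 = 0.2093 W/m².
CH₄: 0.036 × (√3290 − √725) = 0.036 × (57.3585 − 26.9258) = 0.036 × 30.4327 = 1.0956 W/m².
Total ΔF = 3.2881 + 0.2093 + 1.0956 = 4.5930 W/m².

ΔF = 4.59 W/m²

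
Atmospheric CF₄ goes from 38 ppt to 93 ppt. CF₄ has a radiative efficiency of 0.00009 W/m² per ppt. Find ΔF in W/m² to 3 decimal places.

ΔF = 0.005 W/m²

CF₄: ΔF = 0.00009 × (93 − 38) = 0.00009 × 55 = 0.0050 W/m².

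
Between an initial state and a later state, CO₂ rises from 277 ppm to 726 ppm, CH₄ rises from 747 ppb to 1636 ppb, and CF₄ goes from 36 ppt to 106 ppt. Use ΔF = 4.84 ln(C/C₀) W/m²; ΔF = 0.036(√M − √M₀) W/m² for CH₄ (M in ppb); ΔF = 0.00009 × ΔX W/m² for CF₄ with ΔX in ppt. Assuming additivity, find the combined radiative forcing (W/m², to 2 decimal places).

ΔF = 5.14 W/m²

CO₂: 4.84 × ln(726/277) = 4.84 × ln(2.62094) = 4.84 × 0.96353 = 4.6635 W/m².
CH₄: 0.036 × (√1636 − √747) = 0.036 × (40.4475 − 27.3313) = 0.036 × 13.1162 = 0.4722 W/m².
CF₄: ΔF = 0.00009 × (106 − 36) = 0.00009 × 70 = 0.0063 W/m².
Total ΔF = 4.6635 + 0.4722 + 0.0063 = 5.1420 W/m².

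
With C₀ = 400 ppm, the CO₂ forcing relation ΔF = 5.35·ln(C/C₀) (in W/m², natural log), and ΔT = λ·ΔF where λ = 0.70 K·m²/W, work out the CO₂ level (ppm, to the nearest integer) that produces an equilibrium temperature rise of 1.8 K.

C ≈ 647 ppm

Required forcing: ΔF = ΔT/λ = 1.8/0.70 = 2.5714 W/m².
Then ln(C/400) = ΔF/5.35 = 2.5714/5.35 = 0.48064.
So C = 400 × e^0.48064 = 400 × 1.61711 = 646.84 ppm.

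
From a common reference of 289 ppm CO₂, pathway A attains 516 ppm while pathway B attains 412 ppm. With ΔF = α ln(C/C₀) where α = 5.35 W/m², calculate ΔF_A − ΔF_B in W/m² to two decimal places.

ΔF_A − ΔF_B = 1.20 W/m²

ΔF_A = 5.35 ln(516/289) = 5.35 × 0.57968 = 3.1013 W/m².
ΔF_B = 5.35 ln(412/289) = 5.35 × 0.35460 = 1.8971 W/m².
Difference: 3.1013 − 1.8971 = 1.2042 W/m².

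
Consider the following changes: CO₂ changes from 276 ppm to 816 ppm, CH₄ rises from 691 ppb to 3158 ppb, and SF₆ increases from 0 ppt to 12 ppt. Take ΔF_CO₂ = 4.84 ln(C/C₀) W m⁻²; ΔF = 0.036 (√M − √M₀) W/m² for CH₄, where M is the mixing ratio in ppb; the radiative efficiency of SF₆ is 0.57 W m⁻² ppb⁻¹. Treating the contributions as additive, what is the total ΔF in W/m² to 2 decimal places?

CO₂: 4.84 × ln(816/276) = 4.84 × ln(2.95652) = 4.84 × 1.08401 = 5.2466 W/m².
CH₄: 0.036 × (√3158 − √691) = 0.036 × (56.1961 − 26.2869) = 0.036 × 29.9092 = 1.0767 W/m².
SF₆: Δ = 12 − 0 = 12 ppt = 0.012 ppb; ΔF = 0.57 × 0.012 = 0.0068 W/m².
Total ΔF = 5.2466 + 1.0767 + 0.0068 = 6.3301 W/m².

ΔF = 6.33 W/m²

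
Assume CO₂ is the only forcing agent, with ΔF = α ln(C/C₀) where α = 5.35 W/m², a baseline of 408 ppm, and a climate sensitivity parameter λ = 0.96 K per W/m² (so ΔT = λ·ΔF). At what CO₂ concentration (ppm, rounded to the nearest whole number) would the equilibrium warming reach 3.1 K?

C ≈ 746 ppm

Required forcing: ΔF = ΔT/λ = 3.1/0.96 = 3.2292 W/m².
Then ln(C/408) = ΔF/5.35 = 3.2292/5.35 = 0.60359.
So C = 408 × e^0.60359 = 408 × 1.82867 = 746.10 ppm.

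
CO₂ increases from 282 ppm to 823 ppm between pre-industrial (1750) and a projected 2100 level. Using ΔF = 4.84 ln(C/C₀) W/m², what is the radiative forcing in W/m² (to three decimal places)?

CO₂: 4.84 × ln(823/282) = 4.84 × ln(2.91844) = 4.84 × 1.07105 = 5.1839 W/m².

ΔF = 5.184 W/m²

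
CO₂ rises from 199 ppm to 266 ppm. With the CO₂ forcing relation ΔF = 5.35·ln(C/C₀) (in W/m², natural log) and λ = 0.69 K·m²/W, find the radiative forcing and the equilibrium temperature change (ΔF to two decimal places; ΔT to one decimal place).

CO₂: 5.35 × ln(266/199) = 5.35 × ln(1.33668) = 5.35 × 0.29019 = 1.5525 W/m².
ΔT = λ ΔF = 0.69 × 1.55 = 1.0695 K.

ΔF = 1.55 W/m²; ΔT = 1.1 K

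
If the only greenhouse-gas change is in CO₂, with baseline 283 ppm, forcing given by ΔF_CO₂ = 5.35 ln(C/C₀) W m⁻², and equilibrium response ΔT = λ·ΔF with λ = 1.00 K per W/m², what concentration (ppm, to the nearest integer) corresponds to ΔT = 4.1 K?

C ≈ 609 ppm

Required forcing: ΔF = ΔT/λ = 4.1/1.00 = 4.1000 W/m².
Then ln(C/283) = ΔF/5.35 = 4.1000/5.35 = 0.76636.
So C = 283 × e^0.76636 = 283 × 2.15192 = 608.99 ppm.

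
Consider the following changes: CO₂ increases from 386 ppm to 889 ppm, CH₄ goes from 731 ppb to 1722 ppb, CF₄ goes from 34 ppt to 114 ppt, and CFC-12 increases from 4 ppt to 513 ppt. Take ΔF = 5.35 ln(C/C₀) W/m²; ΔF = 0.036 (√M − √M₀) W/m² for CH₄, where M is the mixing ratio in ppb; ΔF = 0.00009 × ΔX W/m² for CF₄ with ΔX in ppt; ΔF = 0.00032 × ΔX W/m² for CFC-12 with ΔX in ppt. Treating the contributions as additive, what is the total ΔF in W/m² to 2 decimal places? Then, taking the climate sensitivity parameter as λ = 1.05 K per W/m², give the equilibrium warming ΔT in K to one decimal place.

CO₂: 5.35 × ln(889/386) = 5.35 × ln(2.30311) = 5.35 × 0.83426 = 4.4633 W/m².
CH₄: 0.036 × (√1722 − √731) = 0.036 × (41.4970 − 27.0370) = 0.036 × 14.4600 = 0.5206 W/m².
CF₄: ΔF = 0.00009 × (114 − 34) = 0.00009 × 80 = 0.0072 W/m².
CFC-12: ΔF = 0.00032 × (513 − 4) = 0.00032 × 509 = 0.1629 W/m².
Total ΔF = 4.4633 + 0.5206 + 0.0072 + 0.1629 = 5.1540 W/m².
ΔT = λ ΔF = 1.05 × 5.15 = 5.4075 K.

ΔF = 5.15 W/m²; ΔT = 5.4 K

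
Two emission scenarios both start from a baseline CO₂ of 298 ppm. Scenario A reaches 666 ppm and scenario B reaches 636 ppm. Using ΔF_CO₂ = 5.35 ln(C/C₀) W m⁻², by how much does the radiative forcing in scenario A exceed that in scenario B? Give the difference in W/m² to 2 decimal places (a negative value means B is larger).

ΔF_A − ΔF_B = 0.25 W/m²

ΔF_A = 5.35 ln(666/298) = 5.35 × 0.80420 = 4.3025 W/m².
ΔF_B = 5.35 ln(636/298) = 5.35 × 0.75811 = 4.0559 W/m².
Difference: 4.3025 − 4.0559 = 0.2466 W/m².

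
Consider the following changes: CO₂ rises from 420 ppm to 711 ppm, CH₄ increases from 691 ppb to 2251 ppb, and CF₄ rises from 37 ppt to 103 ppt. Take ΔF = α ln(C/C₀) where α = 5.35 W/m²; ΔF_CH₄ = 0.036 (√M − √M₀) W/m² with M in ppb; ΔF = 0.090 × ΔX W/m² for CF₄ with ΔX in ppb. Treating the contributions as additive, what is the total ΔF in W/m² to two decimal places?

ΔF = 3.58 W/m²

CO₂: 5.35 × ln(711/420) = 5.35 × ln(1.69286) = 5.35 × 0.52642 = 2.8163 W/m².
CH₄: 0.036 × (√2251 − √691) = 0.036 × (47.4447 − 26.2869) = 0.036 × 21.1578 = 0.7617 W/m².
CF₄: Δ = 103 − 37 = 66 ppt = 0.066 ppb; ΔF = 0.090 × 0.066 = 0.0059 W/m².
Total ΔF = 2.8163 + 0.7617 + 0.0059 = 3.5839 W/m².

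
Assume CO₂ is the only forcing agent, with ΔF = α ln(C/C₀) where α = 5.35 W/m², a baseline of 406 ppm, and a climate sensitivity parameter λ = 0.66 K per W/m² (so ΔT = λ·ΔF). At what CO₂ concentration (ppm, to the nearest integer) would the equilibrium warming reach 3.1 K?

Required forcing: ΔF = ΔT/λ = 3.1/0.66 = 4.6970 W/m².
Then ln(C/406) = ΔF/5.35 = 4.6970/5.35 = 0.87794.
So C = 406 × e^0.87794 = 406 × 2.40594 = 976.81 ppm.

C ≈ 977 ppm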